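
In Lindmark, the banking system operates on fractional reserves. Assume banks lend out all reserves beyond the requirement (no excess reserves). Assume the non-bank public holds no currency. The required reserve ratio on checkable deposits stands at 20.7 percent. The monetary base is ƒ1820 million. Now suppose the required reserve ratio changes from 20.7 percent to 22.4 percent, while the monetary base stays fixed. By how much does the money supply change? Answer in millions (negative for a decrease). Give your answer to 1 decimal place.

Initially m₁ = 1 / (0.207) ≈ 4.830918, so M₁ = 4.830918 × 1820 ≈ 8792.2708 million.
After the change m₂ = 1 / (0.224) ≈ 4.464286, so M₂ = 4.464286 × 1820 ≈ 8125.0005 million.
ΔM = M₂ − M₁ = 8125.0005 − 8792.2708 = -667.2703 million.

-667.3 million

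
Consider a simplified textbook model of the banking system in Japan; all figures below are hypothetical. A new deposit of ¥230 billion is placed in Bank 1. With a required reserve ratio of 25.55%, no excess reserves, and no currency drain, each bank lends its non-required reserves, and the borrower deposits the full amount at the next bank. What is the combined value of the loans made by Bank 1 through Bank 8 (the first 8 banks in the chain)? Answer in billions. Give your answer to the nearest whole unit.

Bank i lends (1 − rr)^i of the original deposit: Bank 1 lends 230·0.7445 = 171.2350, Bank 2 lends 230·0.7445² ≈ 127.4845, and so on.
Summing a geometric series: total = 230·[0.7445·(1 − 0.7445^8) / (1 − 0.7445)] ≈ 606.9371 billion.

¥607 billion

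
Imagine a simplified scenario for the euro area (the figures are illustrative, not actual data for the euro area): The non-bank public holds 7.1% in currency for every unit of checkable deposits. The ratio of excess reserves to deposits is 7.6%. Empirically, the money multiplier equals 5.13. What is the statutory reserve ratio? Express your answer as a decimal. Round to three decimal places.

Using m = 5.13. Since m = (1 + c)/(c + rr + e), the denominator satisfies c + rr + e = (1 + c)/m = (1 + 0.071) / 5.13 ≈ 0.208772.
With c = 0.071 and e = 0.076, the statutory reserve ratio is 0.208772 − 0.071 − 0.076 = 0.061772.

0.062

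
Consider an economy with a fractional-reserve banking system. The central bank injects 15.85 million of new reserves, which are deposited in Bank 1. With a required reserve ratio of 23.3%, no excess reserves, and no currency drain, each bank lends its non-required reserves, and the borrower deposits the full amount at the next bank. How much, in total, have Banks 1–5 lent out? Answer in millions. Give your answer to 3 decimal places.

38.326 million

Bank i lends (1 − rr)^i of the original deposit: Bank 1 lends 15.85·0.7670 ≈ 12.1570, Bank 2 lends 15.85·0.7670² ≈ 9.3244, and so on.
Summing a geometric series: total = 15.85·[0.7670·(1 − 0.7670^5) / (1 − 0.7670)] ≈ 38.3259 million.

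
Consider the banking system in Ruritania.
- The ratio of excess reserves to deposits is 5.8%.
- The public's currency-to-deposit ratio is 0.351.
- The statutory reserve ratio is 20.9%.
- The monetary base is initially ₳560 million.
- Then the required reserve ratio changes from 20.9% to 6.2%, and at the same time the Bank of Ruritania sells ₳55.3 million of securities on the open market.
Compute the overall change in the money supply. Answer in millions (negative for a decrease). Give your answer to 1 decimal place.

₳223.5 million

Before: m₁ = (1 + 0.351) / (0.209 + 0.058 + 0.351) ≈ 2.18608, MB₁ = 560, so M₁ = 2.18608 × 560 = 1224.2048 million.
After: m₂ = (1 + 0.351) / (0.062 + 0.058 + 0.351) ≈ 2.86837, MB₂ = 560 − 55.3 = 504.7, so M₂ = 2.86837 × 504.7 ≈ 1447.6663 million.
ΔM = M₂ − M₁ = 1447.6663 − 1224.2048 = 223.4615 million.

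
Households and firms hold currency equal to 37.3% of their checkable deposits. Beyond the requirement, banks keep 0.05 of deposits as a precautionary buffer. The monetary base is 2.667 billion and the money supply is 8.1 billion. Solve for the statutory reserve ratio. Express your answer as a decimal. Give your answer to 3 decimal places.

Using m = M/MB = 8.1/2.667 ≈ 3.037120. Since m = (1 + c)/(c + rr + e), the denominator satisfies c + rr + e = (1 + c)/m = (1 + 0.373) / 3.037120 ≈ 0.452073.
With c = 0.373 and e = 0.05, the statutory reserve ratio is 0.452073 − 0.373 − 0.05 = 0.029073.

0.029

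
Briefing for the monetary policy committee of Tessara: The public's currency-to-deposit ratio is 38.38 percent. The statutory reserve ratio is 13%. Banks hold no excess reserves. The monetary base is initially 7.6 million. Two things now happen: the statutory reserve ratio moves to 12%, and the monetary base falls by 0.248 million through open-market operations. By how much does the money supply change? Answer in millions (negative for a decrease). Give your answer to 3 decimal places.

-0.275 million

Before: m₁ = (1 + 0.3838) / (0.13 + 0.3838) ≈ 2.69327, MB₁ = 7.6, so M₁ = 2.69327 × 7.6 ≈ 20.4689 million.
After: m₂ = (1 + 0.3838) / (0.12 + 0.3838) ≈ 2.74672, MB₂ = 7.6 − 0.248 = 7.352, so M₂ = 2.74672 × 7.352 ≈ 20.1939 million.
ΔM = M₂ − M₁ = 20.1939 − 20.4689 = -0.275 million.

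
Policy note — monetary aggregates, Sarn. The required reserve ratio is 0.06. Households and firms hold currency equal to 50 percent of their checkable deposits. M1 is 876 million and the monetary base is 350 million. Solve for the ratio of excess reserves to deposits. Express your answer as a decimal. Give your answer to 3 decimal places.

Using m = M/MB = 876/350 ≈ 2.502857. Since m = (1 + c)/(c + rr + e), the denominator satisfies c + rr + e = (1 + c)/m = (1 + 0.5) / 2.502857 ≈ 0.599315.
With c = 0.5 and rr = 0.06, the ratio of excess reserves to deposits is 0.599315 − 0.5 − 0.06 = 0.039315.

0.039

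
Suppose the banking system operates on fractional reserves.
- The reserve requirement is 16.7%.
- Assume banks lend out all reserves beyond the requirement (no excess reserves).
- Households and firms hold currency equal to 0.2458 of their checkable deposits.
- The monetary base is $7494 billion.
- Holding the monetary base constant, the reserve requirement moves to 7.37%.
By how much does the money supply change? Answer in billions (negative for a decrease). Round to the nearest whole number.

Initially m₁ = (1 + 0.2458) / (0.167 + 0.2458) ≈ 3.01793, so M₁ = 3.01793 × 7494 ≈ 22616.3674 billion.
After the change m₂ = (1 + 0.2458) / (0.0737 + 0.2458) ≈ 3.89922, so M₂ = 3.89922 × 7494 ≈ 29220.7547 billion.
ΔM = M₂ − M₁ = 29220.7547 − 22616.3674 = 6604.3873 billion.

$6604 billion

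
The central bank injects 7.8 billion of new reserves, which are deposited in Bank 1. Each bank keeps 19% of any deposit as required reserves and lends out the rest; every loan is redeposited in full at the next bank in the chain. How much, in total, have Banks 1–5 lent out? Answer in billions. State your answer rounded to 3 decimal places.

21.658 billion

Bank i lends (1 − rr)^i of the original deposit: Bank 1 lends 7.8·0.8100 = 6.3180, Bank 2 lends 7.8·0.8100² ≈ 5.1176, and so on.
Summing a geometric series: total = 7.8·[0.8100·(1 − 0.8100^5) / (1 − 0.8100)] ≈ 21.6582 billion.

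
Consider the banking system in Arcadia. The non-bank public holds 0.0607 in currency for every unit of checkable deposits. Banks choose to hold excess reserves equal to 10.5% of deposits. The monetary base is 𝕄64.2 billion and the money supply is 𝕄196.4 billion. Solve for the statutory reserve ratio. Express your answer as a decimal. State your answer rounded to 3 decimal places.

0.181

Using m = M/MB = 196.4/64.2 ≈ 3.059190. Since m = (1 + c)/(c + rr + e), the denominator satisfies c + rr + e = (1 + c)/m = (1 + 0.0607) / 3.059190 ≈ 0.346726.
With c = 0.0607 and e = 0.105, the statutory reserve ratio is 0.346726 − 0.0607 − 0.105 = 0.181026.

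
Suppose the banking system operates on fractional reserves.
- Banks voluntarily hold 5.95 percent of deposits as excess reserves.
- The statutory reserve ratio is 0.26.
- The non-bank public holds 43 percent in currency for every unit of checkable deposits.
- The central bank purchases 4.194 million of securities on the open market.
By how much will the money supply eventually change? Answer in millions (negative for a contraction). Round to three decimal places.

The money multiplier is m = (1 + c) / (rr + e + c) = (1 + 0.43) / (0.26 + 0.0595 + 0.43) ≈ 1.90794.
The purchase adds 4.194 million of base, so ΔM = m × ΔMB = 1.90794 × (+4.194) ≈ 8.0019 million.

8.002 million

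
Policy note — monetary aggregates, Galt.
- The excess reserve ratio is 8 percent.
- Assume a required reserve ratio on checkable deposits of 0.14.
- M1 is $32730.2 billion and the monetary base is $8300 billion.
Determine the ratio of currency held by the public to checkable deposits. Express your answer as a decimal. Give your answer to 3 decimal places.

Using m = M/MB = 32730.2/8300 ≈ 3.943398. From m = (1 + c)/(c + rr + e), rearranging gives 1 + c = m·(c + rr + e), so c·(1 − m) = m·(rr + e) − 1.
Hence c = [m·(rr + e) − 1]/(1 − m) = [3.943398 × (0.14 + 0.08) − 1] / (1 − 3.943398) ≈ 0.045000.

0.045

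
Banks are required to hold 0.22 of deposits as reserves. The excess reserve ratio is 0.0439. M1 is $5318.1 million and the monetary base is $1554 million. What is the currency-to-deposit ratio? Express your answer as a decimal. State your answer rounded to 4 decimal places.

Using m = M/MB = 5318.1/1554 ≈ 3.422201. From m = (1 + c)/(c + rr + e), rearranging gives 1 + c = m·(c + rr + e), so c·(1 − m) = m·(rr + e) − 1.
Hence c = [m·(rr + e) − 1]/(1 − m) = [3.422201 × (0.22 + 0.0439) − 1] / (1 − 3.422201) ≈ 0.039997.

0.0400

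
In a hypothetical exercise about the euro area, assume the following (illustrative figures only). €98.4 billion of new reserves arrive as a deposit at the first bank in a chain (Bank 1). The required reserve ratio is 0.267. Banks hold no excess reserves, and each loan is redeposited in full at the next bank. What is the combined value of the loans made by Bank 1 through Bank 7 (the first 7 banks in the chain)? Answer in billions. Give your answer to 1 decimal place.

€239.4 billion

Bank i lends (1 − rr)^i of the original deposit: Bank 1 lends 98.4·0.7330 = 72.1272, Bank 2 lends 98.4·0.7330² ≈ 52.8692, and so on.
Summing a geometric series: total = 98.4·[0.7330·(1 − 0.7330^7) / (1 − 0.7330)] ≈ 239.4268 billion.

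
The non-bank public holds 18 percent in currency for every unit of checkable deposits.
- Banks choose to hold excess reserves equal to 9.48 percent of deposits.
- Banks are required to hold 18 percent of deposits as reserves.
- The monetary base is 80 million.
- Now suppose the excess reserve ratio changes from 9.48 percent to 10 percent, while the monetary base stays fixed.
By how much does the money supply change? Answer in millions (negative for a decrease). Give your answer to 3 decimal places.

Initially m₁ = (1 + 0.18) / (0.18 + 0.0948 + 0.18) ≈ 2.594547, so M₁ = 2.594547 × 80 ≈ 207.5638 million.
After the change m₂ = (1 + 0.18) / (0.18 + 0.1 + 0.18) ≈ 2.565217, so M₂ = 2.565217 × 80 ≈ 205.2174 million.
ΔM = M₂ − M₁ = 205.2174 − 207.5638 = -2.3464 million.

-2.346 million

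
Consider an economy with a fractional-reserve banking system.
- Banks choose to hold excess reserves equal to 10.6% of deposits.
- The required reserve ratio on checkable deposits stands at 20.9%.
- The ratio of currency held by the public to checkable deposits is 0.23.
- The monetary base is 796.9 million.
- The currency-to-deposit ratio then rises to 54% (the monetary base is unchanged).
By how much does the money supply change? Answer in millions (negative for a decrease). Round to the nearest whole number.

-363 million

Initially m₁ = (1 + 0.23) / (0.209 + 0.106 + 0.23) ≈ 2.2569, so M₁ = 2.2569 × 796.9 ≈ 1798.5236 million.
After the change m₂ = (1 + 0.54) / (0.209 + 0.106 + 0.54) ≈ 1.8012, so M₂ = 1.8012 × 796.9 ≈ 1435.3763 million.
ΔM = M₂ − M₁ = 1435.3763 − 1798.5236 = -363.1473 million.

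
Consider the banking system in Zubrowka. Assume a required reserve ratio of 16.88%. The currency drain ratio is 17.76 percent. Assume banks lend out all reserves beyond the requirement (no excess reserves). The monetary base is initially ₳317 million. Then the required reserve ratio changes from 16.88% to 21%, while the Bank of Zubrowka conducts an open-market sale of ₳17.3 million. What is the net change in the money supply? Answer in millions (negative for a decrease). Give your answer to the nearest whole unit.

-167 million

Before: m₁ = (1 + 0.1776) / (0.1688 + 0.1776) ≈ 3.3995, MB₁ = 317, so M₁ = 3.3995 × 317 = 1077.6415 million.
After: m₂ = (1 + 0.1776) / (0.21 + 0.1776) ≈ 3.0382, MB₂ = 317 − 17.3 = 299.7, so M₂ = 3.0382 × 299.7 ≈ 910.5485 million.
ΔM = M₂ − M₁ = 910.5485 − 1077.6415 = -167.093 million.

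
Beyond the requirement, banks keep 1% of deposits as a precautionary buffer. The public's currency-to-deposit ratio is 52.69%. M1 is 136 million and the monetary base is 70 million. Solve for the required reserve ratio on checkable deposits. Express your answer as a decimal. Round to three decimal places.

0.249

Using m = M/MB = 136/70 ≈ 1.942857. Since m = (1 + c)/(c + rr + e), the denominator satisfies c + rr + e = (1 + c)/m = (1 + 0.5269) / 1.942857 ≈ 0.785904.
With c = 0.5269 and e = 0.01, the required reserve ratio on checkable deposits is 0.785904 − 0.5269 − 0.01 = 0.249004.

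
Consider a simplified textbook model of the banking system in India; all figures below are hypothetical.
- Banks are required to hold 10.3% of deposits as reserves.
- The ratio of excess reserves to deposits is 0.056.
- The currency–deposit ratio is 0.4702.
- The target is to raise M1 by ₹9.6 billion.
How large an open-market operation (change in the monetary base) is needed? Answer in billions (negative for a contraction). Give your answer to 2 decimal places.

₹4.11 billion

The money multiplier is m = (1 + c) / (rr + e + c) = (1 + 0.4702) / (0.103 + 0.056 + 0.4702) ≈ 2.3366.
ΔMB = ΔM / m = (+9.6) / 2.3366 ≈ 4.1085 billion.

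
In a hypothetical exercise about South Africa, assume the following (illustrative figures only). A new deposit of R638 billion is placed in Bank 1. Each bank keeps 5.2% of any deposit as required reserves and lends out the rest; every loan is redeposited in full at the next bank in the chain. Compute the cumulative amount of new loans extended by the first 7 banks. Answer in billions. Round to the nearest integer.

Bank i lends (1 − rr)^i of the original deposit: Bank 1 lends 638·0.9480 = 604.8240, Bank 2 lends 638·0.9480² ≈ 573.3732, and so on.
Summing a geometric series: total = 638·[0.9480·(1 − 0.9480^7) / (1 − 0.9480)] ≈ 3627.6555 billion.

R3628 billion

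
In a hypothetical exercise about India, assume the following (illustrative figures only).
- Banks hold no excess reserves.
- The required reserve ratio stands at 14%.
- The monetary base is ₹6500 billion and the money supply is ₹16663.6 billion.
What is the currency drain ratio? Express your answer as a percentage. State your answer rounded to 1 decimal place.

41.0%

Using m = M/MB = 16663.6/6500 ≈ 2.563631. From m = (1 + c)/(c + rr + e), rearranging gives 1 + c = m·(c + rr + e), so c·(1 − m) = m·(rr + e) − 1.
Hence c = [m·(rr + e) − 1]/(1 − m) = [2.563631 × (0.14 + 0) − 1] / (1 − 2.563631) ≈ 0.410002.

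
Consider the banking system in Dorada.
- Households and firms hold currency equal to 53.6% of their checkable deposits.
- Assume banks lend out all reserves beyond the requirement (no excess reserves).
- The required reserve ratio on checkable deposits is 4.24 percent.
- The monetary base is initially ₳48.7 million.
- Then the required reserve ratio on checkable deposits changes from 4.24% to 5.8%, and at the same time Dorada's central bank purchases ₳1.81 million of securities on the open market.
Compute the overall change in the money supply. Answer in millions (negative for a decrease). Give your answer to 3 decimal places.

₳1.284 million

Before: m₁ = (1 + 0.536) / (0.0424 + 0.536) ≈ 2.655602, MB₁ = 48.7, so M₁ = 2.655602 × 48.7 ≈ 129.3278 million.
After: m₂ = (1 + 0.536) / (0.058 + 0.536) ≈ 2.585859, MB₂ = 48.7 + 1.81 = 50.51, so M₂ = 2.585859 × 50.51 ≈ 130.6117 million.
ΔM = M₂ − M₁ = 130.6117 − 129.3278 = 1.2839 million.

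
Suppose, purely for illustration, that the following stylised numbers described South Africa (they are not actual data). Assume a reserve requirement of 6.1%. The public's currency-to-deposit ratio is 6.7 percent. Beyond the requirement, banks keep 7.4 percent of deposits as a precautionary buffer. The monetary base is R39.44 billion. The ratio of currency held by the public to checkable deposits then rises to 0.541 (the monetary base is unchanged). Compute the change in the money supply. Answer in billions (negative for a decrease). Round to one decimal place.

Initially m₁ = (1 + 0.067) / (0.061 + 0.074 + 0.067) ≈ 5.2822, so M₁ = 5.2822 × 39.44 ≈ 208.33 billion.
After the change m₂ = (1 + 0.541) / (0.061 + 0.074 + 0.541) ≈ 2.2796, so M₂ = 2.2796 × 39.44 ≈ 89.9074 billion.
ΔM = M₂ − M₁ = 89.9074 − 208.33 = -118.4226 billion.

-118.4 billion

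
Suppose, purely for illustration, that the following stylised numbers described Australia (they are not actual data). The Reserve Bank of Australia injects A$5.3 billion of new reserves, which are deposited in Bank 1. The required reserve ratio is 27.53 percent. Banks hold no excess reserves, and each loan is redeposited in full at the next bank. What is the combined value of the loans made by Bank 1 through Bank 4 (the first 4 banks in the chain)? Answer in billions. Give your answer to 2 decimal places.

Bank i lends (1 − rr)^i of the original deposit: Bank 1 lends 5.3·0.7247 ≈ 3.8409, Bank 2 lends 5.3·0.7247² ≈ 2.7835, and so on.
Summing a geometric series: total = 5.3·[0.7247·(1 − 0.7247^4) / (1 − 0.7247)] ≈ 10.1035 billion.

A$10.10 billion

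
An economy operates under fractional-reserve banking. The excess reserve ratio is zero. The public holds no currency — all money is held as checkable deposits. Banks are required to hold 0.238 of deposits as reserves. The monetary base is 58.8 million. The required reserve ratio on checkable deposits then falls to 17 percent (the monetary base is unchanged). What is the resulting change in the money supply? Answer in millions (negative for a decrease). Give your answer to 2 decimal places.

98.82 million

Initially m₁ = 1 / (0.238) ≈ 4.20168, so M₁ = 4.20168 × 58.8 ≈ 247.0588 million.
After the change m₂ = 1 / (0.17) ≈ 5.88235, so M₂ = 5.88235 × 58.8 ≈ 345.8822 million.
ΔM = M₂ − M₁ = 345.8822 − 247.0588 = 98.8234 million.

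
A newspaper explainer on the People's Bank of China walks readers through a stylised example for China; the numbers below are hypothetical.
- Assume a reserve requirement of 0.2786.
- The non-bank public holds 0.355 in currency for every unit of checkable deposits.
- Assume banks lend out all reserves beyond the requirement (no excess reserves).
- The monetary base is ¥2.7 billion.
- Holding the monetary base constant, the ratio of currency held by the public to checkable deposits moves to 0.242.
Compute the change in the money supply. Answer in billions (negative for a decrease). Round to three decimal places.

Initially m₁ = (1 + 0.355) / (0.2786 + 0.355) ≈ 2.13857, so M₁ = 2.13857 × 2.7 ≈ 5.7741 billion.
After the change m₂ = (1 + 0.242) / (0.2786 + 0.242) ≈ 2.38571, so M₂ = 2.38571 × 2.7 ≈ 6.4414 billion.
ΔM = M₂ − M₁ = 6.4414 − 5.7741 = 0.6673 billion.

¥0.667 billion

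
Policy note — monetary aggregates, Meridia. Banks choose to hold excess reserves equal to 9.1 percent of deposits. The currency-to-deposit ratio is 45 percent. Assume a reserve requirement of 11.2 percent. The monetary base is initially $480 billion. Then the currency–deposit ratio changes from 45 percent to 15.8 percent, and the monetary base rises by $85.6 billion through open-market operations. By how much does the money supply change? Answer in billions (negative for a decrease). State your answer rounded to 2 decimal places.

$748.46 billion

Before: m₁ = (1 + 0.45) / (0.112 + 0.091 + 0.45) ≈ 2.220521, MB₁ = 480, so M₁ = 2.220521 × 480 ≈ 1065.8501 billion.
After: m₂ = (1 + 0.158) / (0.112 + 0.091 + 0.158) ≈ 3.207756, MB₂ = 480 + 85.6 = 565.6, so M₂ = 3.207756 × 565.6 ≈ 1814.3068 billion.
ΔM = M₂ − M₁ = 1814.3068 − 1065.8501 = 748.4567 billion.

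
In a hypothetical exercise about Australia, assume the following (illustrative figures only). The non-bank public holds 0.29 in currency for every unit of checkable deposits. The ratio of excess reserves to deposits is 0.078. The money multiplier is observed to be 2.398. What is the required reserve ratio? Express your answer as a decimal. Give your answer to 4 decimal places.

0.1699

Using m = 2.398. Since m = (1 + c)/(c + rr + e), the denominator satisfies c + rr + e = (1 + c)/m = (1 + 0.29) / 2.398 ≈ 0.537948.
With c = 0.29 and e = 0.078, the required reserve ratio is 0.537948 − 0.29 − 0.078 = 0.169948.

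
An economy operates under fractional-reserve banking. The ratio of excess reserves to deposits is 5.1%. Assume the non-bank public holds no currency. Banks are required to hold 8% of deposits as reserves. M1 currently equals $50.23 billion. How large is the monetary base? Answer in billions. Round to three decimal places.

$6.580 billion

The money multiplier is m = 1 / (rr + e) = 1 / (0.08 + 0.051) ≈ 7.633588.
MB = M / m = 50.23 / 7.633588 ≈ 6.5801 billion.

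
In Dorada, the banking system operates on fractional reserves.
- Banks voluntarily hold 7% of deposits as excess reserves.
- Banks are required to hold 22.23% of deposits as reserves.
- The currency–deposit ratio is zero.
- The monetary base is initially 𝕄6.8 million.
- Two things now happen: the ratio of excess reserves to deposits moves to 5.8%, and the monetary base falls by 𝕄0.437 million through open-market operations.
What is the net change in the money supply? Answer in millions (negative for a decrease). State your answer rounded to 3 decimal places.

-0.563 million

Before: m₁ = 1 / (0.2223 + 0.07) ≈ 3.42114, MB₁ = 6.8, so M₁ = 3.42114 × 6.8 ≈ 23.2638 million.
After: m₂ = 1 / (0.2223 + 0.058) ≈ 3.56761, MB₂ = 6.8 − 0.437 = 6.363, so M₂ = 3.56761 × 6.363 ≈ 22.7007 million.
ΔM = M₂ − M₁ = 22.7007 − 23.2638 = -0.5631 million.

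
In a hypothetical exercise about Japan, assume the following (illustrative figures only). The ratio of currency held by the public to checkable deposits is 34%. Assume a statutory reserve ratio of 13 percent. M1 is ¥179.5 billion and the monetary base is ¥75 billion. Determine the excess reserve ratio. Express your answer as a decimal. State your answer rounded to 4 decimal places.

Using m = M/MB = 179.5/75 ≈ 2.393333. Since m = (1 + c)/(c + rr + e), the denominator satisfies c + rr + e = (1 + c)/m = (1 + 0.34) / 2.393333 ≈ 0.559889.
With c = 0.34 and rr = 0.13, the excess reserve ratio is 0.559889 − 0.34 − 0.13 = 0.089889.

0.0899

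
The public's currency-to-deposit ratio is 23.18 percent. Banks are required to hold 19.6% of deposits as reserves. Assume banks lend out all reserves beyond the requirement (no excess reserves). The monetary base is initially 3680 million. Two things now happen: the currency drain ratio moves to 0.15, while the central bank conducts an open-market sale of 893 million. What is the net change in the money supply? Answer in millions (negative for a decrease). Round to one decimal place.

-1333.0 million

Before: m₁ = (1 + 0.2318) / (0.196 + 0.2318) ≈ 2.879383, MB₁ = 3680, so M₁ = 2.879383 × 3680 ≈ 10596.1294 million.
After: m₂ = (1 + 0.15) / (0.196 + 0.15) ≈ 3.323699, MB₂ = 3680 − 893 = 2787, so M₂ = 3.323699 × 2787 ≈ 9263.1491 million.
ΔM = M₂ − M₁ = 9263.1491 − 10596.1294 = -1332.9803 million.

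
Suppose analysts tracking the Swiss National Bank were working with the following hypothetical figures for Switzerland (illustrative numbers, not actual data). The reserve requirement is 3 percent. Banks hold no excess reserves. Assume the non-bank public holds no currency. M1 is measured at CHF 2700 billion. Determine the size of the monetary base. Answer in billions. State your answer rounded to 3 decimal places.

With no currency drain and no excess reserves, the money multiplier is m = 1/rr = 1/0.03 ≈ 33.3333333.
The monetary base is MB = M / m = 2700 / 33.3333333 ≈ 81 billion.

CHF 81.000 billion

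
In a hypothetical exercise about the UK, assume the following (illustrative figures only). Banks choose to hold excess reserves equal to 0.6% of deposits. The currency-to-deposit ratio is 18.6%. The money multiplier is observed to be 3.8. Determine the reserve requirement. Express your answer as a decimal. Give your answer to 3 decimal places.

0.120

Using m = 3.8. Since m = (1 + c)/(c + rr + e), the denominator satisfies c + rr + e = (1 + c)/m = (1 + 0.186) / 3.8 ≈ 0.312105.
With c = 0.186 and e = 0.006, the reserve requirement is 0.312105 − 0.186 − 0.006 = 0.120105.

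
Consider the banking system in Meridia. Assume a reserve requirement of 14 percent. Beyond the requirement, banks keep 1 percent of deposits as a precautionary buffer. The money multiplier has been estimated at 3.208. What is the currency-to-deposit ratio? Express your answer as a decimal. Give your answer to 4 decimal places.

Using m = 3.208. From m = (1 + c)/(c + rr + e), rearranging gives 1 + c = m·(c + rr + e), so c·(1 − m) = m·(rr + e) − 1.
Hence c = [m·(rr + e) − 1]/(1 − m) = [3.208 × (0.14 + 0.01) − 1] / (1 − 3.208) ≈ 0.234964.

0.2350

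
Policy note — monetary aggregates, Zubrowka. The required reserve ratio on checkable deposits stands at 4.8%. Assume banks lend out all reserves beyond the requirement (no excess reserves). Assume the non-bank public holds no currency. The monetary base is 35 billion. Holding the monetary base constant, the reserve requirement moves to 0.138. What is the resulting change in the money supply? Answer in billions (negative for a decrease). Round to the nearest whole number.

Initially m₁ = 1 / (0.048) ≈ 20.8333, so M₁ = 20.8333 × 35 = 729.1655 billion.
After the change m₂ = 1 / (0.138) ≈ 7.2464, so M₂ = 7.2464 × 35 = 253.624 billion.
ΔM = M₂ − M₁ = 253.624 − 729.1655 = -475.5415 billion.

-476 billion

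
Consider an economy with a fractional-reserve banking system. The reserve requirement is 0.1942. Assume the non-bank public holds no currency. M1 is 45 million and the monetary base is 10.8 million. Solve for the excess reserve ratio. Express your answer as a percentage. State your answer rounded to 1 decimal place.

Using m = M/MB = 45/10.8 ≈ 4.166667. Since m = (1 + c)/(c + rr + e), the denominator satisfies c + rr + e = (1 + c)/m = (1 + 0) / 4.166667 ≈ 0.240000.
With c = 0 and rr = 0.1942, the excess reserve ratio is 0.240000 − 0 − 0.1942 = 0.0458.

4.6%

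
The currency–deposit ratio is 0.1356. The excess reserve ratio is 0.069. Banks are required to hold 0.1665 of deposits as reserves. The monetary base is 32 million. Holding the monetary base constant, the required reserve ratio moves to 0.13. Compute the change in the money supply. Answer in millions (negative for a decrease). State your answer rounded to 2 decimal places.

10.68 million

Initially m₁ = (1 + 0.1356) / (0.1665 + 0.069 + 0.1356) ≈ 3.06009, so M₁ = 3.06009 × 32 ≈ 97.9229 million.
After the change m₂ = (1 + 0.1356) / (0.13 + 0.069 + 0.1356) ≈ 3.39390, so M₂ = 3.39390 × 32 = 108.6048 million.
ΔM = M₂ − M₁ = 108.6048 − 97.9229 = 10.6819 million.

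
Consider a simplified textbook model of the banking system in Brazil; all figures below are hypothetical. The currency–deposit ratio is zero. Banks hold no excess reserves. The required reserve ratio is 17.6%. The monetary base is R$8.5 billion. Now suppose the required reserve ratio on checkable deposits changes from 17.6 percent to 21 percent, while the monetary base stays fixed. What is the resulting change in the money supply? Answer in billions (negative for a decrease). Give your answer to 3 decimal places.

Initially m₁ = 1 / (0.176) ≈ 5.68182, so M₁ = 5.68182 × 8.5 ≈ 48.2955 billion.
After the change m₂ = 1 / (0.21) ≈ 4.76190, so M₂ = 4.76190 × 8.5 ≈ 40.4761 billion.
ΔM = M₂ − M₁ = 40.4761 − 48.2955 = -7.8194 billion.

-7.819 billion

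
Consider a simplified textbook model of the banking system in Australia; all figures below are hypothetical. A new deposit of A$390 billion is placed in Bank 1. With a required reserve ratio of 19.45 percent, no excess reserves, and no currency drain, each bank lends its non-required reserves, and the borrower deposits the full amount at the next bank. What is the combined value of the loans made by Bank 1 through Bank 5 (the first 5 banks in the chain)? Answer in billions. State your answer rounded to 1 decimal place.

A$1067.4 billion

Bank i lends (1 − rr)^i of the original deposit: Bank 1 lends 390·0.8055 = 314.1450, Bank 2 lends 390·0.8055² ≈ 253.0438, and so on.
Summing a geometric series: total = 390·[0.8055·(1 − 0.8055^5) / (1 − 0.8055)] ≈ 1067.4470 billion.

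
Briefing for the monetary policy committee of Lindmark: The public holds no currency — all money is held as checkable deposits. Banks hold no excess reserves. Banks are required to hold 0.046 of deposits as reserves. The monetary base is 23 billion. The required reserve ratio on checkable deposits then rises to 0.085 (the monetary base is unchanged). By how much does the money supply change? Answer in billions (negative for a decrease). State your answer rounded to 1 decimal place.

-229.4 billion

Initially m₁ = 1 / (0.046) ≈ 21.7391, so M₁ = 21.7391 × 23 = 499.9993 billion.
After the change m₂ = 1 / (0.085) ≈ 11.7647, so M₂ = 11.7647 × 23 = 270.5881 billion.
ΔM = M₂ − M₁ = 270.5881 − 499.9993 = -229.4112 billion.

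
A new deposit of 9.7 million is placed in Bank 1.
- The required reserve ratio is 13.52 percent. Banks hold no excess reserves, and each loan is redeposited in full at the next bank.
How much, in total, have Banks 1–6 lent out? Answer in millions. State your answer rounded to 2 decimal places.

36.09 million

Bank i lends (1 − rr)^i of the original deposit: Bank 1 lends 9.7·0.8648 ≈ 8.3886, Bank 2 lends 9.7·0.8648² ≈ 7.2544, and so on.
Summing a geometric series: total = 9.7·[0.8648·(1 − 0.8648^6) / (1 − 0.8648)] ≈ 36.0915 million.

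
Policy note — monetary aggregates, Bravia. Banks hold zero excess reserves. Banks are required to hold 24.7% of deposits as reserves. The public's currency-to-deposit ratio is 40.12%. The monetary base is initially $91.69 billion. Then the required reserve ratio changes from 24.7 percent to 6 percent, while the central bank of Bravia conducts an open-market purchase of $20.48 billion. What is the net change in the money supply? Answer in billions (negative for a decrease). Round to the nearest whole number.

$143 billion

Before: m₁ = (1 + 0.4012) / (0.247 + 0.4012) ≈ 2.1617, MB₁ = 91.69, so M₁ = 2.1617 × 91.69 ≈ 198.2063 billion.
After: m₂ = (1 + 0.4012) / (0.06 + 0.4012) ≈ 3.0382, MB₂ = 91.69 + 20.48 = 112.17, so M₂ = 3.0382 × 112.17 ≈ 340.7949 billion.
ΔM = M₂ − M₁ = 340.7949 − 198.2063 = 142.5886 billion.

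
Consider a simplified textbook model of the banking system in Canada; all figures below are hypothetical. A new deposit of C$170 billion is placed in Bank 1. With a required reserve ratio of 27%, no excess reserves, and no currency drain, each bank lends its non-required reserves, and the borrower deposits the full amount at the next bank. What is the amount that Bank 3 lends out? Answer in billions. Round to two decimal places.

Each bank lends a fraction (1 − rr) = 0.7300 of the deposit it receives, so Bank 3 receives 170·0.7300^2 and lends 170·0.7300^3 ≈ 66.1329 billion.

C$66.13 billion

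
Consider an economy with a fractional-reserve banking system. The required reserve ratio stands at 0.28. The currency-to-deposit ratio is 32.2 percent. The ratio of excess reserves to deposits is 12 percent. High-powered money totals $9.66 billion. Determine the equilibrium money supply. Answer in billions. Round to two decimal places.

$17.69 billion

The money multiplier is m = (1 + c) / (rr + e + c) = (1 + 0.322) / (0.28 + 0.12 + 0.322) ≈ 1.8310.
So M = m × MB = 1.8310 × 9.66 ≈ 17.6875 billion.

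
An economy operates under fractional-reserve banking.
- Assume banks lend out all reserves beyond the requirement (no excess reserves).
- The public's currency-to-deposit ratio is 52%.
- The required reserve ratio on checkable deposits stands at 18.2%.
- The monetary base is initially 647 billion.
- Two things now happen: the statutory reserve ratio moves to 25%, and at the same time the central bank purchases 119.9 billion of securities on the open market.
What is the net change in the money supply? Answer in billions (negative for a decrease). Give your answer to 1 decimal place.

Before: m₁ = (1 + 0.52) / (0.182 + 0.52) ≈ 2.16524, MB₁ = 647, so M₁ = 2.16524 × 647 ≈ 1400.9103 billion.
After: m₂ = (1 + 0.52) / (0.25 + 0.52) ≈ 1.97403, MB₂ = 647 + 119.9 = 766.9, so M₂ = 1.97403 × 766.9 ≈ 1513.8836 billion.
ΔM = M₂ − M₁ = 1513.8836 − 1400.9103 = 112.9733 billion.

113.0 billion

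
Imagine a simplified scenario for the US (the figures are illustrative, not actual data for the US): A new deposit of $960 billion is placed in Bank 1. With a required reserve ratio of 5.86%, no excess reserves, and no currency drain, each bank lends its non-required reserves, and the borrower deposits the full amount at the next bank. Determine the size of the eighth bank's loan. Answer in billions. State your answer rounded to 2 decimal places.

Each bank lends a fraction (1 − rr) = 0.9414 of the deposit it receives, so Bank 8 receives 960·0.9414^7 and lends 960·0.9414^8 ≈ 592.1951 billion.

$592.20 billion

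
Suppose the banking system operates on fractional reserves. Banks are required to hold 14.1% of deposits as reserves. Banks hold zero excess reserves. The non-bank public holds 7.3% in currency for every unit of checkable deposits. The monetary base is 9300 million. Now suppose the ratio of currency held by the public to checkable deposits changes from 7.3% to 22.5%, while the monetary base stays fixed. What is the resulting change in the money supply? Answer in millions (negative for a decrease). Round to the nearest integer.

Initially m₁ = (1 + 0.073) / (0.141 + 0.073) ≈ 5.01402, so M₁ = 5.01402 × 9300 = 46630.386 million.
After the change m₂ = (1 + 0.225) / (0.141 + 0.225) ≈ 3.34699, so M₂ = 3.34699 × 9300 = 31127.007 million.
ΔM = M₂ − M₁ = 31127.007 − 46630.386 = -15503.379 million.

-15503 million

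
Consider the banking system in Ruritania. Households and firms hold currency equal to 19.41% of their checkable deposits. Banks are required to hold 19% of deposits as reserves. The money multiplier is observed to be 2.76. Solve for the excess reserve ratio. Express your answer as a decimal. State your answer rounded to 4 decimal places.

0.0485

Using m = 2.76. Since m = (1 + c)/(c + rr + e), the denominator satisfies c + rr + e = (1 + c)/m = (1 + 0.1941) / 2.76 ≈ 0.432645.
With c = 0.1941 and rr = 0.19, the excess reserve ratio is 0.432645 − 0.1941 − 0.19 = 0.048545.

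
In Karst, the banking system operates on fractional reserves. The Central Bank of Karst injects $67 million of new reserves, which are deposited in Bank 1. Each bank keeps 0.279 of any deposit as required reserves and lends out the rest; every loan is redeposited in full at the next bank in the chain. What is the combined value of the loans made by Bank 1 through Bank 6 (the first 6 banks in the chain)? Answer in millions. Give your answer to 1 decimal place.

$148.8 million

Bank i lends (1 − rr)^i of the original deposit: Bank 1 lends 67·0.7210 = 48.3070, Bank 2 lends 67·0.7210² ≈ 34.8293, and so on.
Summing a geometric series: total = 67·[0.7210·(1 − 0.7210^6) / (1 − 0.7210)] ≈ 148.8204 million.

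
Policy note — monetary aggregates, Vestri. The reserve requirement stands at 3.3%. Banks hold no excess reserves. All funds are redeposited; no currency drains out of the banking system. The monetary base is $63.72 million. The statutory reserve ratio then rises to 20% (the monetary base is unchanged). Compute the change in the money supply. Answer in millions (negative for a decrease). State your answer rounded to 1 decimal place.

Initially m₁ = 1 / (0.033) ≈ 30.3030, so M₁ = 30.3030 × 63.72 ≈ 1930.9072 million.
After the change m₂ = 1 / (0.2) = 5, so M₂ = 5 × 63.72 = 318.6 million.
ΔM = M₂ − M₁ = 318.6 − 1930.9072 = -1612.3072 million.

-1612.3 million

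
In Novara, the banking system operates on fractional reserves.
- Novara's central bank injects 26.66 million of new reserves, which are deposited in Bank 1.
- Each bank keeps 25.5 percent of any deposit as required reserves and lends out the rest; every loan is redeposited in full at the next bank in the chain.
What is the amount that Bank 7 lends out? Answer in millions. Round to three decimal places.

3.396 million

Each bank lends a fraction (1 − rr) = 0.7450 of the deposit it receives, so Bank 7 receives 26.66·0.7450^6 and lends 26.66·0.7450^7 ≈ 3.3959 million.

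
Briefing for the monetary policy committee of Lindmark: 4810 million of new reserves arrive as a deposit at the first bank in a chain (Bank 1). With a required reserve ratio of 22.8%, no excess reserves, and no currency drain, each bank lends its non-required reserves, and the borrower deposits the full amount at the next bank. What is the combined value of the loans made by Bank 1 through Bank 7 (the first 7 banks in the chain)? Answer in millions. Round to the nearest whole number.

13625 million

Bank i lends (1 − rr)^i of the original deposit: Bank 1 lends 4810·0.7720 = 3713.3200, Bank 2 lends 4810·0.7720² ≈ 2866.6830, and so on.
Summing a geometric series: total = 4810·[0.7720·(1 − 0.7720^7) / (1 − 0.7720)] ≈ 13624.8554 million.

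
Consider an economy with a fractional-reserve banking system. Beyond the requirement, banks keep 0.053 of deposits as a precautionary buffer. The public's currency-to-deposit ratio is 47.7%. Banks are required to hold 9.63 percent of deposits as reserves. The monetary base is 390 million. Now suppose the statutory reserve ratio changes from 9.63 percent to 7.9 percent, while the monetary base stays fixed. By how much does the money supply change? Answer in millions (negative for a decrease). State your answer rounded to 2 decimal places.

26.13 million

Initially m₁ = (1 + 0.477) / (0.0963 + 0.053 + 0.477) ≈ 2.358295, so M₁ = 2.358295 × 390 ≈ 919.7351 million.
After the change m₂ = (1 + 0.477) / (0.079 + 0.053 + 0.477) ≈ 2.425287, so M₂ = 2.425287 × 390 ≈ 945.8619 million.
ΔM = M₂ − M₁ = 945.8619 − 919.7351 = 26.1268 million.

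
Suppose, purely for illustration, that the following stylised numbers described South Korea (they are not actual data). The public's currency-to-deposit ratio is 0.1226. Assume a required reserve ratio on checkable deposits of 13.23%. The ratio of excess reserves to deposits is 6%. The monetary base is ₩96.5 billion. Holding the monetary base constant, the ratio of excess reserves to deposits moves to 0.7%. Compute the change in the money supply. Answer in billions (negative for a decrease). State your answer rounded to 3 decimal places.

Initially m₁ = (1 + 0.1226) / (0.1323 + 0.06 + 0.1226) ≈ 3.564941, so M₁ = 3.564941 × 96.5 ≈ 344.0168 billion.
After the change m₂ = (1 + 0.1226) / (0.1323 + 0.007 + 0.1226) ≈ 4.286369, so M₂ = 4.286369 × 96.5 ≈ 413.6346 billion.
ΔM = M₂ − M₁ = 413.6346 − 344.0168 = 69.6178 billion.

₩69.618 billion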